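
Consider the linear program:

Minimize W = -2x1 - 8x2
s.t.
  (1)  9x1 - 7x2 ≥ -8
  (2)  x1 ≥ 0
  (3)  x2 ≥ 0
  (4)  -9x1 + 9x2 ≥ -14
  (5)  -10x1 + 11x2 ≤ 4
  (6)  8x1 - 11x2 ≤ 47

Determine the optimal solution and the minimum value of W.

x1 = 190/9, x2 = 176/9, minimum W = -596/3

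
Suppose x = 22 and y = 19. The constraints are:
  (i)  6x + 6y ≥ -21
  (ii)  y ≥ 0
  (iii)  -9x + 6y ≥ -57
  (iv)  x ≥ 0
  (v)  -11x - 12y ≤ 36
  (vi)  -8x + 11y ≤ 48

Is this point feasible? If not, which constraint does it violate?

not feasible — violates (iii)

Constraint (iii): -9x + 6y = -84, which is not ≥ -57. All other constraints are satisfied.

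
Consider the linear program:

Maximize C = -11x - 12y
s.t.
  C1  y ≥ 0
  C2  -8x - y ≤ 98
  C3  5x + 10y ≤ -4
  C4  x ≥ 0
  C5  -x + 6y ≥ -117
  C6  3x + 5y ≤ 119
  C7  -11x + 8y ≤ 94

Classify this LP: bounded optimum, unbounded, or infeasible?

The boundaries y = 0 and 5x + 10y = -4 meet at (-4/5, 0), but that point violates x ≥ 0. Every candidate vertex is excluded by some other constraint, so the feasible region is empty.

infeasible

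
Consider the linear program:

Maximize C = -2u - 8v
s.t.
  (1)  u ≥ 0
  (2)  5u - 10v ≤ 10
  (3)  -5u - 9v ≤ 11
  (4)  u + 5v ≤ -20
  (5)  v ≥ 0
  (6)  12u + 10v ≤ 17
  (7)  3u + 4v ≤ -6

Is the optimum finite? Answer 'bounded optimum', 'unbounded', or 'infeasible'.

infeasible

The boundaries 12u + 10v = 17 and 3u + 4v = -6 meet at (64/9, -41/6), but that point violates 5u - 10v ≤ 10. Every candidate vertex is excluded by some other constraint, so the feasible region is empty.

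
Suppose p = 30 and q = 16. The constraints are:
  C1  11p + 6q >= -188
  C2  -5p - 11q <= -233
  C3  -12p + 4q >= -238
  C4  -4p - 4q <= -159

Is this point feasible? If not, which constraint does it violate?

not feasible — violates C3

Constraint C3: -12p + 4q = -296, which is not ≥ -238. All other constraints are satisfied.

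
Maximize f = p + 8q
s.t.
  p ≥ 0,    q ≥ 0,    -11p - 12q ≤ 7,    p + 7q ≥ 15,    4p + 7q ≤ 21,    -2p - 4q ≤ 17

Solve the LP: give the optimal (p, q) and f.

p = 0, q = 3, maximum f = 24

The optimum lies where p = 0 and 4p + 7q = 21.
Solving simultaneously gives p = 0, q = 3.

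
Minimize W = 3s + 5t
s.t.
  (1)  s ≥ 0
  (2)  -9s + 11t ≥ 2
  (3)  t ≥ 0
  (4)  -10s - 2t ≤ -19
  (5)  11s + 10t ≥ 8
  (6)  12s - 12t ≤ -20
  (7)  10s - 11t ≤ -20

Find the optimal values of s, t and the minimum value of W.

Vertices and W = 3s + 5t:
  (0, 19/2) → W = 95/2
  (13/10, 3) → W = 189/10
  (5/3, 10/3) → W = 65/3
The feasible region is unbounded (it extends along (0, 1), (1, 1)), but W strictly increases along every unbounded feasible direction, so there is no improving ray and the minimum is attained at a vertex.

The optimum lies where -10s - 2t = -19 and 10s - 11t = -20.
Solving simultaneously gives s = 13/10, t = 3.

s = 13/10, t = 3, minimum W = 189/10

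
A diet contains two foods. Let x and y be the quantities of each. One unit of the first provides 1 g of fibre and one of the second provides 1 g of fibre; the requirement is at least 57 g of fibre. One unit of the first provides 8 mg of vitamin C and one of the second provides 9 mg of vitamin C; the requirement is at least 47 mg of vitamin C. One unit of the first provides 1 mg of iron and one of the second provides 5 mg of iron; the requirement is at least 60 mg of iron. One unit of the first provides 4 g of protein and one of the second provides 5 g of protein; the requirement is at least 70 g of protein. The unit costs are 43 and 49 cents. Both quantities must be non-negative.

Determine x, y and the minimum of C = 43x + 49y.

x = 225/4, y = 3/4, minimum C = 4911/2

The feasible region is unbounded (it extends along (0, 1), (1, 0)), but C strictly increases along every unbounded feasible direction, so there is no improving ray and the minimum is attained at a vertex.

At the optimal vertex, x + y = 57 and x + 5y = 60.
Solving simultaneously gives x = 225/4, y = 3/4.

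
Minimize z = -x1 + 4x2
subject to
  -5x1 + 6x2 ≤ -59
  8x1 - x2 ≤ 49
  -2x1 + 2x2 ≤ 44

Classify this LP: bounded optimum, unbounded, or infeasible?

From the feasible point (235/43, -227/43), moving in the direction (-2, -2) keeps every constraint satisfied while z decreases without bound.

unbounded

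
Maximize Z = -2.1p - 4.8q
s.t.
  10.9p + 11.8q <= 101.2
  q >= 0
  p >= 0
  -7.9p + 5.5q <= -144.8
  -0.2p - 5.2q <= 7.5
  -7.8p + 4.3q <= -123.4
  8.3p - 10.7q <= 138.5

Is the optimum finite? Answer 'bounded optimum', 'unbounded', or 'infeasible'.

The boundaries -7.9p + 5.5q = -144.8 and 8.3p - 10.7q = 138.5 meet at (78761/3888, 10769/3888), but that point violates 10.9p + 11.8q ≤ 101.2. Every candidate vertex is excluded by some other constraint, so the feasible region is empty.

infeasible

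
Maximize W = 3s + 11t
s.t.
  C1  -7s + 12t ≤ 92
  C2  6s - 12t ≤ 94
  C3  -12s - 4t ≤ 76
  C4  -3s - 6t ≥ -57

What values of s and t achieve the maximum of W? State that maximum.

s = 22/13, t = 225/26, maximum W = 2607/26

Vertices and W = 3s + 11t:
  (-320/43, 143/43) → W = 613/43
  (22/13, 225/26) → W = 2607/26
  (-67/21, -66/7) → W = -793/7
  (52/3, 5/6) → W = 367/6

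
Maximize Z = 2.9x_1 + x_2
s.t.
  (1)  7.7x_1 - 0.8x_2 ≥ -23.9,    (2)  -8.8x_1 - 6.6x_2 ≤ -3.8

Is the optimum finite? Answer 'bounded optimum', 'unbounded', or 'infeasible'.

From the feasible point (-7735/2893, 1089/263), moving in the direction (6.6, -8.8) keeps every constraint satisfied while Z increases without bound.

unbounded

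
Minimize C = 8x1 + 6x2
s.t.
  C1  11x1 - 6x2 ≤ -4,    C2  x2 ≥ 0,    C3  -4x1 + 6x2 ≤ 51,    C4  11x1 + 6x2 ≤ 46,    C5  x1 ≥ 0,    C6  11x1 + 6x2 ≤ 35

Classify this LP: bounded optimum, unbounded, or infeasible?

Corner points and C = 8x1 + 6x2:
  (0, 2/3) → C = 4
  (31/22, 13/4) → C = 677/22
  (0, 35/6) → C = 35
The feasible region has finitely many vertices and no improving ray; the minimum is 4 at (0, 2/3).

bounded optimum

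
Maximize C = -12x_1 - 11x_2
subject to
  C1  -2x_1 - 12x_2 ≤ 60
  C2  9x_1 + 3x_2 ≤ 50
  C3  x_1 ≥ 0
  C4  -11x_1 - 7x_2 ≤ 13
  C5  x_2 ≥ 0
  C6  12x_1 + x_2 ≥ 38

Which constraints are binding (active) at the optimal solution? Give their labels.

C5 and C6

Extreme points and C = -12x_1 - 11x_2:
  (50/9, 0) → C = -200/3
  (64/27, 86/9) → C = -1202/9
  (19/6, 0) → C = -38

The maximum is at (19/6, 0). Substituting into each constraint, equality holds for C5 and C6; the remaining constraints have slack.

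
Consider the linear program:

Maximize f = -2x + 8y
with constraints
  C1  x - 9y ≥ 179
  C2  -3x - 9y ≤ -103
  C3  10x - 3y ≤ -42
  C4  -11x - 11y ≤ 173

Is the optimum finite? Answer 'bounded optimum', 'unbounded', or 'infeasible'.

The boundaries x - 9y = 179 and -3x - 9y = -103 meet at (141/2, -217/18), but that point violates 10x - 3y ≤ -42. Every candidate vertex is excluded by some other constraint, so the feasible region is empty.

infeasible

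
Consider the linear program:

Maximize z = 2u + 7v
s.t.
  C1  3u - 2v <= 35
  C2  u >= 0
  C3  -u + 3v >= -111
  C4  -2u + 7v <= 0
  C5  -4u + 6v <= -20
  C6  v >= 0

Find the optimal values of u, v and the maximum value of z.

Vertices and z = 2u + 7v:
  (245/17, 70/17) → z = 980/17
  (35/3, 0) → z = 70/3
  (35/4, 5/2) → z = 35
  (5, 0) → z = 10

u = 245/17, v = 70/17, maximum z = 980/17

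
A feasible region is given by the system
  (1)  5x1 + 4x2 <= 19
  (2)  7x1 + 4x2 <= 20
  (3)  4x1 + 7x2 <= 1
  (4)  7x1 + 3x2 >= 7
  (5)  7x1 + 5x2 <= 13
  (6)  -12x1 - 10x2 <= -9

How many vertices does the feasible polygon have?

Of the 15 pairwise boundary intersections, those satisfying every inequality are:
  (48/7, -7)
  (82/11, -177/22)
  (46/37, -21/37)
  (86/29, -45/29)
  (43/34, -21/34)

5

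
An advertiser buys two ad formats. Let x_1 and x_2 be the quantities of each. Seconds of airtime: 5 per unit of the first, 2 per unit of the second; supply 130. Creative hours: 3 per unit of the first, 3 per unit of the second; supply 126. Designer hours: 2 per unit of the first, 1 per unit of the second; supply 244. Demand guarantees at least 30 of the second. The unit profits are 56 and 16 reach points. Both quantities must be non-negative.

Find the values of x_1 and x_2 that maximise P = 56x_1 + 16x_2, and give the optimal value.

x_1 = 12, x_2 = 30, maximum P = 1152

Corner points and P = 56x_1 + 16x_2:
  (0, 42) → P = 672
  (0, 30) → P = 480
  (12, 30) → P = 1152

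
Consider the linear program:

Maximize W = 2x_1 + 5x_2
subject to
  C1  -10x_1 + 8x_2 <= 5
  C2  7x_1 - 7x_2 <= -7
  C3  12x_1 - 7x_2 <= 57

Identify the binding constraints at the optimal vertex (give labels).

Feasible corners and W = 2x_1 + 5x_2:
  (3/2, 5/2) → W = 31/2
  (491/26, 315/13) → W = 2066/13
  (64/5, 69/5) → W = 473/5

The maximum is at (491/26, 315/13). Substituting into each constraint, equality holds for C1 and C3; the remaining constraints have slack.

C1 and C3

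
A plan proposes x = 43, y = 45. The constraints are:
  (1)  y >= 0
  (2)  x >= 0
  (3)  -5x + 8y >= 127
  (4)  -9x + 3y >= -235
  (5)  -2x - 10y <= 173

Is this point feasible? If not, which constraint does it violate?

Constraint (4): -9x + 3y = -252, which is not ≥ -235. All other constraints are satisfied.

not feasible — violates (4)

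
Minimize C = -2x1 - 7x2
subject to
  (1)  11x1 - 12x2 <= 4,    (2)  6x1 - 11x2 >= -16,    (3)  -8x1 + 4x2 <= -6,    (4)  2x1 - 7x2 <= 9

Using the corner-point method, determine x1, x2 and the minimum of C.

Corner points and C = -2x1 - 7x2:
  (236/49, 200/49) → C = -1872/49
  (14/13, 17/26) → C = -175/26
  (65/32, 41/16) → C = -22

At the optimal vertex, 11x1 - 12x2 = 4 and 6x1 - 11x2 = -16.
Solving simultaneously gives x1 = 236/49, x2 = 200/49.

x1 = 236/49, x2 = 200/49, minimum C = -1872/49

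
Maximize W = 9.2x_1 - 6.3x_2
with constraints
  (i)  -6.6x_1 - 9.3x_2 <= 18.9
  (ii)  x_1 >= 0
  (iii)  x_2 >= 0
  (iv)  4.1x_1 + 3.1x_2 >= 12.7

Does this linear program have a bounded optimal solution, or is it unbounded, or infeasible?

unbounded

From the feasible point (0, 127/31), moving in the direction (1, 0) keeps every constraint satisfied while W increases without bound.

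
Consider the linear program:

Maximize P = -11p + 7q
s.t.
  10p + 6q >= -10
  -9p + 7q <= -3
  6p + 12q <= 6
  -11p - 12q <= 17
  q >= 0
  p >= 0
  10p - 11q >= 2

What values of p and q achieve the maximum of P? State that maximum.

Vertices and P = -11p + 7q:
  (13/25, 6/25) → P = -101/25
  (1/3, 0) → P = -11/3
  (1, 0) → P = -11

p = 1/3, q = 0, maximum P = -11/3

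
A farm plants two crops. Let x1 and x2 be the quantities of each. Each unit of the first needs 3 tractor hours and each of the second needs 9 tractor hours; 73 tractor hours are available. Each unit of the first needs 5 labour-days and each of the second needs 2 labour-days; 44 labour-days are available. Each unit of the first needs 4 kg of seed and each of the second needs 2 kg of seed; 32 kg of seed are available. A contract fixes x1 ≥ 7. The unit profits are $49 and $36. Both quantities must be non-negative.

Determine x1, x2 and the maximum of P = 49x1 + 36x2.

x1 = 7, x2 = 2, maximum P = 415

Extreme points and P = 49x1 + 36x2:
  (8, 0) → P = 392
  (7, 0) → P = 343
  (7, 2) → P = 415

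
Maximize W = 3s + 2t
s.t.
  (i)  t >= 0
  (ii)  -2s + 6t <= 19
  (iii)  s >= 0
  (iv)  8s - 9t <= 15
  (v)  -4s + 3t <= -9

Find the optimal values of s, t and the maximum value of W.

s = 87/10, t = 91/15, maximum W = 1147/30

Vertices and W = 3s + 2t:
  (87/10, 91/15) → W = 1147/30
  (37/6, 47/9) → W = 521/18
  (3, 1) → W = 11

The optimum lies where -2s + 6t = 19 and 8s - 9t = 15.
Solving simultaneously gives s = 87/10, t = 91/15.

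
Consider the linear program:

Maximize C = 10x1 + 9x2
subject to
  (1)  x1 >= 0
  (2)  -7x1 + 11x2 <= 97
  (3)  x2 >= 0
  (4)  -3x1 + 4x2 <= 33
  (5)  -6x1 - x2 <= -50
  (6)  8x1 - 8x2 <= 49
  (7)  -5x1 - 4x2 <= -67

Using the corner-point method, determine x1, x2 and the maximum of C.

x1 = 1315/32, x2 = 1119/32, maximum C = 23221/32

Extreme points and C = 10x1 + 9x2:
  (453/73, 932/73) → C = 12918/73
  (1315/32, 1119/32) → C = 23221/32
  (7, 8) → C = 142
  (61/6, 97/24) → C = 3313/24

The optimum lies where -7x1 + 11x2 = 97 and 8x1 - 8x2 = 49.
Solving simultaneously gives x1 = 1315/32, x2 = 1119/32.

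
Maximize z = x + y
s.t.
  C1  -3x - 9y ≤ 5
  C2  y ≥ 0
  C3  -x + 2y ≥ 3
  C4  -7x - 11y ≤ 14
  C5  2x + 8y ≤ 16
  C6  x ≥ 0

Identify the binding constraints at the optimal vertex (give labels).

C3 and C5

Corner points and z = x + y:
  (2/3, 11/6) → z = 5/2
  (0, 3/2) → z = 3/2
  (0, 2) → z = 2

The maximum is at (2/3, 11/6). Substituting into each constraint, equality holds for C3 and C5; the remaining constraints have slack.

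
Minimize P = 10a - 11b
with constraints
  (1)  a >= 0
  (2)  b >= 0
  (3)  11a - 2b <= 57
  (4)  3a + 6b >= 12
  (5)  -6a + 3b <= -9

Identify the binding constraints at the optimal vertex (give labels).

(3) and (5)

Corner points and P = 10a - 11b:
  (57/11, 0) → P = 570/11
  (4, 0) → P = 40
  (51/7, 81/7) → P = -381/7
  (2, 1) → P = 9

The minimum is at (51/7, 81/7). Substituting into each constraint, equality holds for (3) and (5); the remaining constraints have slack.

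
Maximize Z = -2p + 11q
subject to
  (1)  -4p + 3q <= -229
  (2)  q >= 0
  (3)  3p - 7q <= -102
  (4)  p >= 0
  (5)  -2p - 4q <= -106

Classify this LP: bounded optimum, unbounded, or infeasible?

unbounded

From the feasible point (1909/19, 1095/19), moving in the direction (3, 4) keeps every constraint satisfied while Z increases without bound.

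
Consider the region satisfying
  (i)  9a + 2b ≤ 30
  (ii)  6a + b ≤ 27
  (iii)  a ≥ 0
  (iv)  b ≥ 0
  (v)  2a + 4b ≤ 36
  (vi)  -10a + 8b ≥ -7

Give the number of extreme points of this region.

5

Of the 15 pairwise boundary intersections, those satisfying every inequality are:
  (3/2, 33/4)
  (127/46, 237/92)
  (0, 0)
  (0, 9)
  (7/10, 0)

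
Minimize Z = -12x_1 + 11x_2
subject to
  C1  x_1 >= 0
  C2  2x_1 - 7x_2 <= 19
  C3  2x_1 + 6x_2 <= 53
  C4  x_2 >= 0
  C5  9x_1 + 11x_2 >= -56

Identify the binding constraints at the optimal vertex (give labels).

C2 and C3

Corner points and Z = -12x_1 + 11x_2:
  (0, 53/6) → Z = 583/6
  (0, 0) → Z = 0
  (485/26, 34/13) → Z = -2536/13
  (19/2, 0) → Z = -114

The minimum is at (485/26, 34/13). Substituting into each constraint, equality holds for C2 and C3; the remaining constraints have slack.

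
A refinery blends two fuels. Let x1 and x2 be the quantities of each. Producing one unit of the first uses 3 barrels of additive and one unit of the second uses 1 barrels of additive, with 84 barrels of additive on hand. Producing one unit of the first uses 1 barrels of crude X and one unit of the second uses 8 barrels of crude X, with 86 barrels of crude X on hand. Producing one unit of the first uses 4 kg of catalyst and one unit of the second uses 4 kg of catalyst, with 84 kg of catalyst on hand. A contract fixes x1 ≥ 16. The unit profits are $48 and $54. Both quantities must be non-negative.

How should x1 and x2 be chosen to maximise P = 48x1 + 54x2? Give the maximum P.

x1 = 16, x2 = 5, maximum P = 1038

At the optimal vertex, 4x1 + 4x2 = 84 and x1 = 16.
Solving simultaneously gives x1 = 16, x2 = 5.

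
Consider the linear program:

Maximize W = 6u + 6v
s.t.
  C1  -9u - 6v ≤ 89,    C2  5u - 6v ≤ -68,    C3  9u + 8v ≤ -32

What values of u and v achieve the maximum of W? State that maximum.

u = -260/9, v = 57/2, maximum W = -7/3

Vertices and W = 6u + 6v:
  (-157/14, 167/84) → W = -775/14
  (-260/9, 57/2) → W = -7/3
  (-368/47, 226/47) → W = -852/47

The optimum lies where -9u - 6v = 89 and 9u + 8v = -32.
Solving simultaneously gives u = -260/9, v = 57/2.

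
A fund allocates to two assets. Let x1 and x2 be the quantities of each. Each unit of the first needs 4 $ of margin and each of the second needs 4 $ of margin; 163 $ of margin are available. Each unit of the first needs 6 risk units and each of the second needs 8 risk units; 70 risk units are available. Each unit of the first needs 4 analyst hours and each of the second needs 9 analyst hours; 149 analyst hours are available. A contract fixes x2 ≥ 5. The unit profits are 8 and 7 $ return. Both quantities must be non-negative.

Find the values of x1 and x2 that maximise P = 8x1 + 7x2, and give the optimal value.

x1 = 5, x2 = 5, maximum P = 75

Extreme points and P = 8x1 + 7x2:
  (0, 35/4) → P = 245/4
  (0, 5) → P = 35
  (5, 5) → P = 75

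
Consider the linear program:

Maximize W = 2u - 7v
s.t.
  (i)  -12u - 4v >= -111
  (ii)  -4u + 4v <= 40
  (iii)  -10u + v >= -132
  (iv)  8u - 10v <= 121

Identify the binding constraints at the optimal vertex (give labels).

Extreme points and W = 2u - 7v:
  (71/16, 231/16) → W = -1475/16
  (797/76, -141/38) → W = 892/19
  (-221/2, -201/2) → W = 965/2

The maximum is at (-221/2, -201/2). Substituting into each constraint, equality holds for (ii) and (iv); the remaining constraints have slack.

(ii) and (iv)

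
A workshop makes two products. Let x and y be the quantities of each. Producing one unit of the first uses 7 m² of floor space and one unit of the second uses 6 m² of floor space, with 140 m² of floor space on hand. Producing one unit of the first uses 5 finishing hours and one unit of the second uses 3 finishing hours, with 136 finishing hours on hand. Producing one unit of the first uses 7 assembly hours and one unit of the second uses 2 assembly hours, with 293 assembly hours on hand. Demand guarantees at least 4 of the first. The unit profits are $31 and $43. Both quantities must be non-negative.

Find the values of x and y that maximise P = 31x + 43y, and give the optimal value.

x = 4, y = 56/3, maximum P = 2780/3

Feasible corners and P = 31x + 43y:
  (20, 0) → P = 620
  (4, 0) → P = 124
  (4, 56/3) → P = 2780/3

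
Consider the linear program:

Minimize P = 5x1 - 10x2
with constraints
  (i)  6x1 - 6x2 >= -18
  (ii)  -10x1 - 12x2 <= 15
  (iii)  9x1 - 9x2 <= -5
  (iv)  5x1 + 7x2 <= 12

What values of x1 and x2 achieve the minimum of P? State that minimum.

x1 = -3/4, x2 = 9/4, minimum P = -105/4

Feasible corners and P = 5x1 - 10x2:
  (-51/22, 15/22) → P = -405/22
  (-3/4, 9/4) → P = -105/4
  (-65/66, -85/198) → P = -125/198
  (73/108, 133/108) → P = -965/108

The binding constraints are 6x1 - 6x2 = -18 and 5x1 + 7x2 = 12.
Solving simultaneously gives x1 = -3/4, x2 = 9/4.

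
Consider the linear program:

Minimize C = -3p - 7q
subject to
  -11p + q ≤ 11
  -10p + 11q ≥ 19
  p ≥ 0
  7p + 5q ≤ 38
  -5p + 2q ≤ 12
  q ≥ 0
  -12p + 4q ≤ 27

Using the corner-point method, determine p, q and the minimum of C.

p = 16/39, q = 274/39, minimum C = -1966/39

Feasible corners and C = -3p - 7q:
  (0, 19/11) → C = -133/11
  (323/127, 513/127) → C = -4560/127
  (0, 6) → C = -42
  (16/39, 274/39) → C = -1966/39

The optimum lies where 7p + 5q = 38 and -5p + 2q = 12.
Solving simultaneously gives p = 16/39, q = 274/39.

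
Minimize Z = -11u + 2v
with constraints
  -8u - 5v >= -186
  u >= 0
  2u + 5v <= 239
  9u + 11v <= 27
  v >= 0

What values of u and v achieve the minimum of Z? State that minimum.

u = 3, v = 0, minimum Z = -33

Extreme points and Z = -11u + 2v:
  (0, 27/11) → Z = 54/11
  (0, 0) → Z = 0
  (3, 0) → Z = -33

The optimum lies where 9u + 11v = 27 and v = 0.
Solving simultaneously gives u = 3, v = 0.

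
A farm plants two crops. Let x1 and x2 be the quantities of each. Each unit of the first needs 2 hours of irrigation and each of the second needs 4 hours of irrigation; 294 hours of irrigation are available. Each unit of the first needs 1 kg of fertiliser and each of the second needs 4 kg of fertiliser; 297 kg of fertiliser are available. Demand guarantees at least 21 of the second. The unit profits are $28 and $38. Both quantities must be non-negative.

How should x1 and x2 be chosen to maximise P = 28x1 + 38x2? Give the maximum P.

x1 = 105, x2 = 21, maximum P = 3738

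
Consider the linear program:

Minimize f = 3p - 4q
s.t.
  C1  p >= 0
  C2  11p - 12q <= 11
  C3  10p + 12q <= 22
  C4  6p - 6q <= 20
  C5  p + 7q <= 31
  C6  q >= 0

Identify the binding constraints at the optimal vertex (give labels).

Vertices and f = 3p - 4q:
  (0, 11/6) → f = -22/3
  (0, 0) → f = 0
  (11/7, 11/21) → f = 55/21
  (1, 0) → f = 3

The minimum is at (0, 11/6). Substituting into each constraint, equality holds for C1 and C3; the remaining constraints have slack.

C1 and C3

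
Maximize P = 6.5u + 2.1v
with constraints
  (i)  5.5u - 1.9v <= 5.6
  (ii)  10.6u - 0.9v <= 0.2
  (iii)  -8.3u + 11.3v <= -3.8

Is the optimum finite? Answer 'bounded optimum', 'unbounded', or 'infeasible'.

Corner points and P = 6.5u + 2.1v:
  (-466/1519, -5826/1519) → P = -76318/7595
  (-116/11231, -3862/11231) → P = -44321/56155
The feasible region has finitely many vertices and no improving ray; the maximum is -44321/56155 at (-116/11231, -3862/11231).

bounded optimum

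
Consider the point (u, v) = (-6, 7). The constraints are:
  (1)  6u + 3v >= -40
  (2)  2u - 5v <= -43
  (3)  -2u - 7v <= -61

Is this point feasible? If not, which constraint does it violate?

not feasible — violates (3)

Constraint (3): -2u - 7v = -37, which is not ≤ -61. All other constraints are satisfied.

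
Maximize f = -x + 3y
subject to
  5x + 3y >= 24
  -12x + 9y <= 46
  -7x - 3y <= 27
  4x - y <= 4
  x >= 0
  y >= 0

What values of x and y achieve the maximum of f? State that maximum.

Vertices and f = -x + 3y:
  (26/27, 518/81) → f = 164/9
  (36/17, 76/17) → f = 192/17
  (41/12, 29/3) → f = 307/12

The binding constraints are -12x + 9y = 46 and 4x - y = 4.
Solving simultaneously gives x = 41/12, y = 29/3.

x = 41/12, y = 29/3, maximum f = 307/12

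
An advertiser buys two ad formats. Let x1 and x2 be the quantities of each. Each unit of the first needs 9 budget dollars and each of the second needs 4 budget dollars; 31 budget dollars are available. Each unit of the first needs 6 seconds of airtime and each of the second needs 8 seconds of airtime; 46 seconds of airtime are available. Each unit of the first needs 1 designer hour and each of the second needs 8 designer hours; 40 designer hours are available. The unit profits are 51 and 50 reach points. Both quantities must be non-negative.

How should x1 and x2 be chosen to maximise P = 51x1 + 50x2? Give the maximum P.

Corner points and P = 51x1 + 50x2:
  (0, 0) → P = 0
  (0, 5) → P = 250
  (31/9, 0) → P = 527/3
  (4/3, 19/4) → P = 611/2
  (6/5, 97/20) → P = 3037/10

x1 = 4/3, x2 = 19/4, maximum P = 611/2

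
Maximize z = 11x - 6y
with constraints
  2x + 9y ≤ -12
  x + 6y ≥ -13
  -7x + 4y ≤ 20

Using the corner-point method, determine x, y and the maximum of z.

x = 15, y = -14/3, maximum z = 193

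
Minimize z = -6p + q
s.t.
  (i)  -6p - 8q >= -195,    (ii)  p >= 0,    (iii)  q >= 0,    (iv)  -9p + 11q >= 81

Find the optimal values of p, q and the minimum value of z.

Extreme points and z = -6p + q:
  (0, 195/8) → z = 195/8
  (499/46, 747/46) → z = -2247/46
  (0, 81/11) → z = 81/11

The binding constraints are -6p - 8q = -195 and -9p + 11q = 81.
Solving simultaneously gives p = 499/46, q = 747/46.

p = 499/46, q = 747/46, minimum z = -2247/46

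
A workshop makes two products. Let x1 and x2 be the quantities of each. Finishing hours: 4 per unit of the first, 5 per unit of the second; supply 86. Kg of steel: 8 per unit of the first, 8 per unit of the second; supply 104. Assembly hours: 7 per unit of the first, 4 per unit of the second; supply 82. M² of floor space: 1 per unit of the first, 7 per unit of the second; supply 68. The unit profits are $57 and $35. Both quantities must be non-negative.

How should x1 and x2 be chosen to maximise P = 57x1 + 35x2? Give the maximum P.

x1 = 10, x2 = 3, maximum P = 675

Vertices and P = 57x1 + 35x2:
  (0, 0) → P = 0
  (0, 68/7) → P = 340
  (82/7, 0) → P = 4674/7
  (10, 3) → P = 675
  (23/6, 55/6) → P = 1618/3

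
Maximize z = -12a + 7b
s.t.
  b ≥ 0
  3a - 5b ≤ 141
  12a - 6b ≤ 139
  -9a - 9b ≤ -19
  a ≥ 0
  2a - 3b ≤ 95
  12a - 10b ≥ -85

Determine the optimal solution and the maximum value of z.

Corner points and z = -12a + 7b:
  (139/12, 0) → z = -139
  (19/9, 0) → z = -76/3
  (475/12, 56) → z = -83
  (0, 19/9) → z = 133/9
  (0, 17/2) → z = 119/2

At the optimal vertex, a = 0 and 12a - 10b = -85.
Solving simultaneously gives a = 0, b = 17/2.

a = 0, b = 17/2, maximum z = 119/2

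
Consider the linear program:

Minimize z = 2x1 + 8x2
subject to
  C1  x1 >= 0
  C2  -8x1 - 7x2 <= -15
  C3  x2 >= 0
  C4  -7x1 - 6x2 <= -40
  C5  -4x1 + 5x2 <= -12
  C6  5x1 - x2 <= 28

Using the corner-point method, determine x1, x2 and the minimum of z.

Feasible corners and z = 2x1 + 8x2:
  (272/59, 76/59) → z = 1152/59
  (208/37, 4/37) → z = 448/37
  (128/21, 52/21) → z = 32

x1 = 208/37, x2 = 4/37, minimum z = 448/37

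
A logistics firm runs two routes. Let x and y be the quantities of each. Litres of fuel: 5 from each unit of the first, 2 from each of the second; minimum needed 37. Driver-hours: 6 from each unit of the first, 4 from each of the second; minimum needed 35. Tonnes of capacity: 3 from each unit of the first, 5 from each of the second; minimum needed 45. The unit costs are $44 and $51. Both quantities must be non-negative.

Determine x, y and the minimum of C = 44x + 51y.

Extreme points and C = 44x + 51y:
  (0, 37/2) → C = 1887/2
  (15, 0) → C = 660
  (5, 6) → C = 526
The feasible region is unbounded (it extends along (0, 1), (1, 0)), but C strictly increases along every unbounded feasible direction, so there is no improving ray and the minimum is attained at a vertex.

x = 5, y = 6, minimum C = 526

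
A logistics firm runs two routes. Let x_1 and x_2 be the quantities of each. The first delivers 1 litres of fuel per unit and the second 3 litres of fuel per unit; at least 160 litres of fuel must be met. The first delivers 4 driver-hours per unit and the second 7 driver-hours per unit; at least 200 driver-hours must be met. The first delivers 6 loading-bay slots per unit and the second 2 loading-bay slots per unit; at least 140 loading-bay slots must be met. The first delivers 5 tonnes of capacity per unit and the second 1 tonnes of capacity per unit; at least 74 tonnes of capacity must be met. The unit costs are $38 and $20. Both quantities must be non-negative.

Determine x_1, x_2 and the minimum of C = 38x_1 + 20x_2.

Vertices and C = 38x_1 + 20x_2:
  (0, 74) → C = 1480
  (160, 0) → C = 6080
  (25/4, 205/4) → C = 2525/2
  (2, 64) → C = 1356
The feasible region is unbounded (it extends along (0, 1), (1, 0)), but C strictly increases along every unbounded feasible direction, so there is no improving ray and the minimum is attained at a vertex.

x_1 = 25/4, x_2 = 205/4, minimum C = 2525/2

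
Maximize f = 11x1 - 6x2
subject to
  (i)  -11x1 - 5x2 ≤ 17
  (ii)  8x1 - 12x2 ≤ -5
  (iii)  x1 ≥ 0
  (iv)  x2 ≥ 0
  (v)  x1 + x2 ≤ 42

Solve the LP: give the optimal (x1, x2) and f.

Vertices and f = 11x1 - 6x2:
  (0, 5/12) → f = -5/2
  (499/20, 341/20) → f = 3443/20
  (0, 42) → f = -252

The binding constraints are 8x1 - 12x2 = -5 and x1 + x2 = 42.
Solving simultaneously gives x1 = 499/20, x2 = 341/20.

x1 = 499/20, x2 = 341/20, maximum f = 3443/20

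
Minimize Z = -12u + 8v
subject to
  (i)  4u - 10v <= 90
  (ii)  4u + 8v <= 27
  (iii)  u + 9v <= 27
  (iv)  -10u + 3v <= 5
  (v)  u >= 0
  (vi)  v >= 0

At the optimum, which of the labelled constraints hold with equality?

Corner points and Z = -12u + 8v:
  (27/28, 81/28) → Z = 81/7
  (27/4, 0) → Z = -81
  (12/31, 275/93) → Z = 1768/93
  (0, 5/3) → Z = 40/3
  (0, 0) → Z = 0

The minimum is at (27/4, 0). Substituting into each constraint, equality holds for (ii) and (vi); the remaining constraints have slack.

(ii) and (vi)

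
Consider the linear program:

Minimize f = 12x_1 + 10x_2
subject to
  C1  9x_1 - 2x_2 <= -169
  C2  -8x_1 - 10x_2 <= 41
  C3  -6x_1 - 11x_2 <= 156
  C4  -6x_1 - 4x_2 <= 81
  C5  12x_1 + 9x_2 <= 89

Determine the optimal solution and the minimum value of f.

The binding constraints are -8x_1 - 10x_2 = 41 and -6x_1 - 4x_2 = 81.
Solving simultaneously gives x_1 = -323/14, x_2 = 201/14.

x_1 = -323/14, x_2 = 201/14, minimum f = -933/7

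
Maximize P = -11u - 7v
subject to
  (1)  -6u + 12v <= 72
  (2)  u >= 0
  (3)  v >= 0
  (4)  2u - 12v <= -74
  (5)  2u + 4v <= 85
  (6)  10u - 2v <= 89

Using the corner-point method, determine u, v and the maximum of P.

Feasible corners and P = -11u - 7v:
  (1/2, 25/4) → P = -197/4
  (101/9, 209/18) → P = -3685/18
  (304/29, 459/58) → P = -9901/58

The binding constraints are -6u + 12v = 72 and 2u - 12v = -74.
Solving simultaneously gives u = 1/2, v = 25/4.

u = 1/2, v = 25/4, maximum P = -197/4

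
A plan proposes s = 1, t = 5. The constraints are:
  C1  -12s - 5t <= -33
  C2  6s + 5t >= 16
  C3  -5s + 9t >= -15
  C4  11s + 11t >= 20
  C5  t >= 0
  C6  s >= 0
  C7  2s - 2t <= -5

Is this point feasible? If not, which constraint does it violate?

C1: -37 ≤ -33 ✓
C2: 31 ≥ 16 ✓
C3: 40 ≥ -15 ✓
C4: 66 ≥ 20 ✓
C5: 5 ≥ 0 ✓
C6: 1 ≥ 0 ✓
C7: -8 ≤ -5 ✓

feasible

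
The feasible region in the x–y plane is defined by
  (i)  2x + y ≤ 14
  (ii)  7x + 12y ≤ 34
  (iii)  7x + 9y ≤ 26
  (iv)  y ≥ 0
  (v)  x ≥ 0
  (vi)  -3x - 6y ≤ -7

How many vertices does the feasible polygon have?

Pairwise boundary intersections that survive every other constraint:
  (2/7, 8/3)
  (0, 17/6)
  (26/7, 0)
  (7/3, 0)
  (0, 7/6)

5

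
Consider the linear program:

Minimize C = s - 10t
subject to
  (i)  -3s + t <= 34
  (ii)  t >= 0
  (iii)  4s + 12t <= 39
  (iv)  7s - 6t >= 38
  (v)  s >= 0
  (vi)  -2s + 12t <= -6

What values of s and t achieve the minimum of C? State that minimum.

Feasible corners and C = s - 10t:
  (39/4, 0) → C = 39/4
  (38/7, 0) → C = 38/7
  (15/2, 3/4) → C = 0
  (35/6, 17/36) → C = 10/9

s = 15/2, t = 3/4, minimum C = 0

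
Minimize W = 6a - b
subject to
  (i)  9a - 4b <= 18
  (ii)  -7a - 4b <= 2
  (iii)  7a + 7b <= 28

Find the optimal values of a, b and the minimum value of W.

a = -6, b = 10, minimum W = -46

Feasible corners and W = 6a - b:
  (1, -9/4) → W = 33/4
  (34/13, 18/13) → W = 186/13
  (-6, 10) → W = -46

The optimum lies where -7a - 4b = 2 and 7a + 7b = 28.
Solving simultaneously gives a = -6, b = 10.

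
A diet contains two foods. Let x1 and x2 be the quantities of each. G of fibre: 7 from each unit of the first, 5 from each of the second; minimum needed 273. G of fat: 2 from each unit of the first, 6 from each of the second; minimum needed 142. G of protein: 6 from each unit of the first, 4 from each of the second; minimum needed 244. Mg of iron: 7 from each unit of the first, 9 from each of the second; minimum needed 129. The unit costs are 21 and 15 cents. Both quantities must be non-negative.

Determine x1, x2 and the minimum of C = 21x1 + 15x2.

x1 = 32, x2 = 13, minimum C = 867

Vertices and C = 21x1 + 15x2:
  (0, 61) → C = 915
  (71, 0) → C = 1491
  (32, 13) → C = 867
The feasible region is unbounded (it extends along (0, 1), (1, 0)), but C strictly increases along every unbounded feasible direction, so there is no improving ray and the minimum is attained at a vertex.

The optimum lies where 2x1 + 6x2 = 142 and 6x1 + 4x2 = 244.
Solving simultaneously gives x1 = 32, x2 = 13.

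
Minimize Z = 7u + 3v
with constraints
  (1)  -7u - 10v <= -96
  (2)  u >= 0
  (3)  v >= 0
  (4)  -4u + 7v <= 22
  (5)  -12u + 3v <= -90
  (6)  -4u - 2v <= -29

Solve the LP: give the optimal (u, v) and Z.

Feasible corners and Z = 7u + 3v:
  (96/7, 0) → Z = 96
  (396/47, 174/47) → Z = 3294/47
  (29/3, 26/3) → Z = 281/3
The feasible region is unbounded (it extends along (7, 4), (1, 0)), but Z strictly increases along every unbounded feasible direction, so there is no improving ray and the minimum is attained at a vertex.

u = 396/47, v = 174/47, minimum Z = 3294/47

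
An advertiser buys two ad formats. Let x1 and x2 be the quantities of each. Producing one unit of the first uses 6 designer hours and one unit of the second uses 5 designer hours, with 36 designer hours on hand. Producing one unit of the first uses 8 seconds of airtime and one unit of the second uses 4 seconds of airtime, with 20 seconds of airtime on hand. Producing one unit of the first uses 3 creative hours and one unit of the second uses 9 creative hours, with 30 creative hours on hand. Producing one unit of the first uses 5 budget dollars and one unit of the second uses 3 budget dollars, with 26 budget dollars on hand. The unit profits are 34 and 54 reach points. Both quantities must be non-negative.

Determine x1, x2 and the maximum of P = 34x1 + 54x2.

x1 = 1, x2 = 3, maximum P = 196

The binding constraints are 8x1 + 4x2 = 20 and 3x1 + 9x2 = 30.
Solving simultaneously gives x1 = 1, x2 = 3.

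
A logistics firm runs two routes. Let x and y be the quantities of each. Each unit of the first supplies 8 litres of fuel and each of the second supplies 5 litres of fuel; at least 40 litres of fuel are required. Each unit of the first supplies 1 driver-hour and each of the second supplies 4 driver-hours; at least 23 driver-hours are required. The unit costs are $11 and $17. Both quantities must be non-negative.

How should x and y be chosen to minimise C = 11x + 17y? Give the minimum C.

Corner points and C = 11x + 17y:
  (0, 8) → C = 136
  (23, 0) → C = 253
  (5/3, 16/3) → C = 109
The feasible region is unbounded (it extends along (0, 1), (1, 0)), but C strictly increases along every unbounded feasible direction, so there is no improving ray and the minimum is attained at a vertex.

At the optimal vertex, 8x + 5y = 40 and x + 4y = 23.
Solving simultaneously gives x = 5/3, y = 16/3.

x = 5/3, y = 16/3, minimum C = 109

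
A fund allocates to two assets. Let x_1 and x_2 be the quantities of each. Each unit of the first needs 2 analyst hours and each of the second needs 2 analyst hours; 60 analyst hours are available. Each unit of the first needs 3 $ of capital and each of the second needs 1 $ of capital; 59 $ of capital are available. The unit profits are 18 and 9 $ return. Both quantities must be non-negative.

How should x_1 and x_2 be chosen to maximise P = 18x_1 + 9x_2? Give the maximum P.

x_1 = 29/2, x_2 = 31/2, maximum P = 801/2

Vertices and P = 18x_1 + 9x_2:
  (0, 0) → P = 0
  (0, 30) → P = 270
  (59/3, 0) → P = 354
  (29/2, 31/2) → P = 801/2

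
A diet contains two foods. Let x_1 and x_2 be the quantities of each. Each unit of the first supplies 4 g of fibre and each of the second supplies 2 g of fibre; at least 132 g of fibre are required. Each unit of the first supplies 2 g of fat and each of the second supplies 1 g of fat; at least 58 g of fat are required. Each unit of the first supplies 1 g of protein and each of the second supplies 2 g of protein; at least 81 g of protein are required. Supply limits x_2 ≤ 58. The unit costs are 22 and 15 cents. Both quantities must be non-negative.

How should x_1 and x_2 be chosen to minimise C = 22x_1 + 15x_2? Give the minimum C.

x_1 = 17, x_2 = 32, minimum C = 854

Corner points and C = 22x_1 + 15x_2:
  (81, 0) → C = 1782
  (17, 32) → C = 854
  (4, 58) → C = 958
The feasible region is unbounded (it extends along (1, 0)), but C strictly increases along every unbounded feasible direction, so there is no improving ray and the minimum is attained at a vertex.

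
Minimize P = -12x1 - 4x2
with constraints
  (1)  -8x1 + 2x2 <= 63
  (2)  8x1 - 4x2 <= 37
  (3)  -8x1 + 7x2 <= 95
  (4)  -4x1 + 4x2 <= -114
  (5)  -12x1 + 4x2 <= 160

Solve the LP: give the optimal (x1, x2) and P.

Feasible corners and P = -12x1 - 4x2:
  (-163/8, -50) → P = 889/2
  (-20, -97/2) → P = 434
  (-77/4, -191/4) → P = 422

At the optimal vertex, 8x1 - 4x2 = 37 and -4x1 + 4x2 = -114.
Solving simultaneously gives x1 = -77/4, x2 = -191/4.

x1 = -77/4, x2 = -191/4, minimum P = 422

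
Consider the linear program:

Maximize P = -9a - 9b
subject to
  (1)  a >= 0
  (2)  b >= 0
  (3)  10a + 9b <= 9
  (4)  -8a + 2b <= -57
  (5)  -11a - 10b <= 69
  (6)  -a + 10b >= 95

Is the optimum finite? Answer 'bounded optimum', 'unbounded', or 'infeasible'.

The boundaries -8a + 2b = -57 and -a + 10b = 95 meet at (380/39, 817/78), but that point violates 10a + 9b ≤ 9. Every candidate vertex is excluded by some other constraint, so the feasible region is empty.

infeasible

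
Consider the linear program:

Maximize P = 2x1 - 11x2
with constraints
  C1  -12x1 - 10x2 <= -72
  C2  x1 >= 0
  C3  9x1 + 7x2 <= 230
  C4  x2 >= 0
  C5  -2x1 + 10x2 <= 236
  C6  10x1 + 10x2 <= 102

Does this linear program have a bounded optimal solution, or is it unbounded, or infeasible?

Feasible corners and P = 2x1 - 11x2:
  (0, 36/5) → P = -396/5
  (6, 0) → P = 12
  (0, 51/5) → P = -561/5
  (51/5, 0) → P = 102/5
The feasible region has finitely many vertices and no improving ray; the maximum is 102/5 at (51/5, 0).

bounded optimum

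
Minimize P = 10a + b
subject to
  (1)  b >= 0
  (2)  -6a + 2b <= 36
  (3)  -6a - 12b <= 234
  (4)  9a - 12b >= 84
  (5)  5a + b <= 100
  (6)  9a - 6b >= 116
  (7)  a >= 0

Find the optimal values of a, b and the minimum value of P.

Corner points and P = 10a + b:
  (20, 0) → P = 200
  (116/9, 0) → P = 1160/9
  (428/23, 160/23) → P = 4440/23
  (148/9, 16/3) → P = 1528/9

The binding constraints are b = 0 and 9a - 6b = 116.
Solving simultaneously gives a = 116/9, b = 0.

a = 116/9, b = 0, minimum P = 1160/9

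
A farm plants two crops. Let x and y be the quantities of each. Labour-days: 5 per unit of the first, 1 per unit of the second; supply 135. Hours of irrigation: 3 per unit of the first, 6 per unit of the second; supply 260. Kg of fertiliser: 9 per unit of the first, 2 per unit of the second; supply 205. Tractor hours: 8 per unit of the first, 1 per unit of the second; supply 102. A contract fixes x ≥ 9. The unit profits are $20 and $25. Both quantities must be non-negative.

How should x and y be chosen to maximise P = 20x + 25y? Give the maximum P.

x = 9, y = 30, maximum P = 930

Corner points and P = 20x + 25y:
  (51/4, 0) → P = 255
  (9, 0) → P = 180
  (9, 30) → P = 930

The binding constraints are 8x + y = 102 and x = 9.
Solving simultaneously gives x = 9, y = 30.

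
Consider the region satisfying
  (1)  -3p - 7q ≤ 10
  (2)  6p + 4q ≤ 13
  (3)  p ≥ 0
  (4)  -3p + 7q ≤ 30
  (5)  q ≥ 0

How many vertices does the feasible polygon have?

3

The feasible vertices (each the meet of two boundaries and inside every other half-plane) are:
  (0, 13/4)
  (13/6, 0)
  (0, 0)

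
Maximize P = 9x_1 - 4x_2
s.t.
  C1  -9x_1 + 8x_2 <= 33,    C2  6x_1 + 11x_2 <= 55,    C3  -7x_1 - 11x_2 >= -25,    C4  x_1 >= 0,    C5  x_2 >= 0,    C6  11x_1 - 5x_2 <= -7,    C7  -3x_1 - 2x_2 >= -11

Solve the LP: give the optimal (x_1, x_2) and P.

x_1 = 4/13, x_2 = 27/13, maximum P = -72/13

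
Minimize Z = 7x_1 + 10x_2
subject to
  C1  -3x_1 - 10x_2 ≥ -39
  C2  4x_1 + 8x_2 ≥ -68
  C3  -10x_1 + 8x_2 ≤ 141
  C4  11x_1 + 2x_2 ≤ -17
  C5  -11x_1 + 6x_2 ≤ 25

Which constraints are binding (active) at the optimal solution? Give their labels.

Feasible corners and Z = 7x_1 + 10x_2:
  (0, -17/2) → Z = -85
  (-38/7, -81/14) → Z = -671/7
  (-19/11, 1) → Z = -23/11

The minimum is at (-38/7, -81/14). Substituting into each constraint, equality holds for C2 and C5; the remaining constraints have slack.

C2 and C5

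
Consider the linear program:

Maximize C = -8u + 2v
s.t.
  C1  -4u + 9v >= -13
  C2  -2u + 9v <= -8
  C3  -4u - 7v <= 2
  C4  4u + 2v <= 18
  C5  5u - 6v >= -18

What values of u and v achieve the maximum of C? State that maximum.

Corner points and C = -8u + 2v:
  (5/2, -1/3) → C = -62/3
  (73/64, -15/16) → C = -11
  (19/25, -18/25) → C = -188/25

At the optimal vertex, -2u + 9v = -8 and -4u - 7v = 2.
Solving simultaneously gives u = 19/25, v = -18/25.

u = 19/25, v = -18/25, maximum C = -188/25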